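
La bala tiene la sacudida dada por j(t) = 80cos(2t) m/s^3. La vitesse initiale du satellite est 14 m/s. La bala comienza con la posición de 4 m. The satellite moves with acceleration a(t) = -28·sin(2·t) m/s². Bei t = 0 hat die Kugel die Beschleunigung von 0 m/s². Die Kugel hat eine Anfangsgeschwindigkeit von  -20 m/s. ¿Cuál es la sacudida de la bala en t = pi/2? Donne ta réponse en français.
De l'équation du jerk j(t) = 80·cos(2·t), nous substituons t = pi/2 pour obtenir j = -80.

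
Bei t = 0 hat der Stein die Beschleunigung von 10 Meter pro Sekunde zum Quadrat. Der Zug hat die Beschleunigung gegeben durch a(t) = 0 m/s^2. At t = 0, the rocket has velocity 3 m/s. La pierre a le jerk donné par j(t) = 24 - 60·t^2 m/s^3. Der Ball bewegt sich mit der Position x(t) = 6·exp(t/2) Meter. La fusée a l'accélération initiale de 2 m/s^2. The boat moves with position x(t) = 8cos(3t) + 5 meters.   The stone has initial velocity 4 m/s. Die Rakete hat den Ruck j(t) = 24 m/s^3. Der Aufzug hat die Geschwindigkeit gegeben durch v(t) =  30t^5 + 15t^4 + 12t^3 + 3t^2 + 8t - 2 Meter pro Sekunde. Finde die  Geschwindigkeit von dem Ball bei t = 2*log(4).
Um dies zu lösen, müssen wir 1 Ableitung unserer Gleichung für die Position x(t) = 6·exp(t/2) nehmen. Mit d/dt von x(t) finden wir v(t) = 3·exp(t/2). Aus der Gleichung für die Geschwindigkeit v(t) = 3·exp(t/2), setzen wir t = 2*log(4) ein und erhalten v = 12.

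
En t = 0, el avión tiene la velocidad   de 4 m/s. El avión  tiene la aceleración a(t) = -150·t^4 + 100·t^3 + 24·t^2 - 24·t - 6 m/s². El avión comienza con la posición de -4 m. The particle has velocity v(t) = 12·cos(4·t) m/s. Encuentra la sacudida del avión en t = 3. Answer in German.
Um dies zu lösen, müssen wir 1 Ableitung unserer Gleichung für die Beschleunigung a(t) = -150·t^4 + 100·t^3 + 24·t^2 - 24·t - 6 nehmen. Mit d/dt von a(t) finden wir j(t) = -600·t^3 + 300·t^2 + 48·t - 24. Wir haben den Ruck j(t) = -600·t^3 + 300·t^2 + 48·t - 24. Durch Einsetzen von t = 3: j(3) = -13380.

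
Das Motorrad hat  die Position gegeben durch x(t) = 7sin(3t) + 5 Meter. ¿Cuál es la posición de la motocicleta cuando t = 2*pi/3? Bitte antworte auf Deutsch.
Mit x(t) = 7·sin(3·t) + 5 und Einsetzen von t = 2*pi/3, finden wir x = 5.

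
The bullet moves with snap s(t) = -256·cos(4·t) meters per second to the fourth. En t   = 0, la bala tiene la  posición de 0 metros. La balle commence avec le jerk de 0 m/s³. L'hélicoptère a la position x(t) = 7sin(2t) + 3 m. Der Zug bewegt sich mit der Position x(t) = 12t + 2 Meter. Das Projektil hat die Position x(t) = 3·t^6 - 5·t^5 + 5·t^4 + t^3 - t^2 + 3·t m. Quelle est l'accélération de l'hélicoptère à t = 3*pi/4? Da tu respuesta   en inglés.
We must differentiate our position equation x(t) = 7·sin(2·t) + 3 2 times. The derivative of position gives velocity: v(t) = 14·cos(2·t). Differentiating velocity, we get acceleration: a(t) = -28·sin(2·t). We have acceleration a(t) = -28·sin(2·t). Substituting t = 3*pi/4: a(3*pi/4) = 28.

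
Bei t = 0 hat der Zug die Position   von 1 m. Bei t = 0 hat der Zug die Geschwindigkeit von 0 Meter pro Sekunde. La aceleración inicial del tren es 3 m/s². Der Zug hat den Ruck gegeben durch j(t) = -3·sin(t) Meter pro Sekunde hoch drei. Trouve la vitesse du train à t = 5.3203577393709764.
Nous devons intégrer notre équation du jerk j(t) = -3·sin(t) 2 fois. En prenant ∫j(t)dt et en appliquant a(0) = 3, nous trouvons a(t) = 3·cos(t). En prenant ∫a(t)dt et en appliquant v(0) = 0, nous trouvons v(t) = 3·sin(t). Nous avons la vitesse v(t) = 3·sin(t). En substituant t = 5.3203577393709764: v(5.3203577393709764) = -2.46242987405090.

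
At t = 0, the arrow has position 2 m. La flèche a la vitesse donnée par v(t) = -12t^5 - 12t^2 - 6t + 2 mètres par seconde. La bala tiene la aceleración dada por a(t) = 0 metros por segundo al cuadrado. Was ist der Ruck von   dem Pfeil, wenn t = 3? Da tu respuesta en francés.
Nous devons dériver notre équation de la vitesse v(t) = -12·t^5 - 12·t^2 - 6·t + 2 2 fois. En prenant d/dt de v(t), nous trouvons a(t) = -60·t^4 - 24·t - 6. La dérivée de l'accélération donne le jerk: j(t) = -240·t^3 - 24. Nous avons le jerk j(t) = -240·t^3 - 24. En substituant t = 3: j(3) = -6504.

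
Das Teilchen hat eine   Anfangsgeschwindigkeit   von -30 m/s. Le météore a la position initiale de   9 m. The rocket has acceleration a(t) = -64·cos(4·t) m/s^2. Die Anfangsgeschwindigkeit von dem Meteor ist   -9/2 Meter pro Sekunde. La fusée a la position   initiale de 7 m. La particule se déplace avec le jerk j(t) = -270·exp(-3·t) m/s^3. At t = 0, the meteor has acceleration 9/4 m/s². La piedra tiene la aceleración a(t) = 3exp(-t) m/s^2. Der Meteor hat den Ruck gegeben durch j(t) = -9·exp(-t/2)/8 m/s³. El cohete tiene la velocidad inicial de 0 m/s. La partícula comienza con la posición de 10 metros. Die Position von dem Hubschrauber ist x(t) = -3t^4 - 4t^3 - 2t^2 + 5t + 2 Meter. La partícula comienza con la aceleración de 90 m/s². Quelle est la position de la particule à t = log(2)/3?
Nous devons trouver la primitive de notre équation du jerk j(t) = -270·exp(-3·t) 3 fois. L'intégrale du jerk est l'accélération. En utilisant a(0) = 90, nous obtenons a(t) = 90·exp(-3·t). En intégrant l'accélération et en utilisant la condition initiale v(0) = -30, nous obtenons v(t) = -30·exp(-3·t). L'intégrale de la vitesse, avec x(0) = 10, donne la position: x(t) = 10·exp(-3·t). En utilisant x(t) = 10·exp(-3·t) et en substituant t = log(2)/3, nous trouvons x = 5.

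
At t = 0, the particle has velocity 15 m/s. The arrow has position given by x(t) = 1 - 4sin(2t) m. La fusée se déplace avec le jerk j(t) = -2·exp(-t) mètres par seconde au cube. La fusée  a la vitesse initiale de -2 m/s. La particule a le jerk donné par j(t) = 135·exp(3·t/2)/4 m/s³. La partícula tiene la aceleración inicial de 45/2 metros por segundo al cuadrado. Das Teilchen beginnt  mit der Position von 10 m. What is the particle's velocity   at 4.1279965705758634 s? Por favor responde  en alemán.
Um dies zu lösen, müssen wir 2 Integrale unserer Gleichung für den Ruck j(t) = 135·exp(3·t/2)/4 finden. Durch Integration von dem Ruck und Verwendung der Anfangsbedingung a(0) = 45/2, erhalten wir a(t) = 45·exp(3·t/2)/2. Durch Integration von der Beschleunigung und Verwendung der Anfangsbedingung v(0) = 15, erhalten wir v(t) = 15·exp(3·t/2). Wir haben die Geschwindigkeit v(t) = 15·exp(3·t/2). Durch Einsetzen von t = 4.1279965705758634: v(4.1279965705758634) = 7332.30390308104.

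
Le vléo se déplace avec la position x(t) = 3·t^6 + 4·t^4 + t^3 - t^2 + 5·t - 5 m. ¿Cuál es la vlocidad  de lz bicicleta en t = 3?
Partiendo de la posición x(t) = 3·t^6 + 4·t^4 + t^3 - t^2 + 5·t - 5, tomamos 1 derivada. Tomando d/dt de x(t), encontramos v(t) = 18·t^5 + 16·t^3 + 3·t^2 - 2·t + 5. De la ecuación de la velocidad v(t) = 18·t^5 + 16·t^3 + 3·t^2 - 2·t + 5, sustituimos t = 3 para obtener v = 4832.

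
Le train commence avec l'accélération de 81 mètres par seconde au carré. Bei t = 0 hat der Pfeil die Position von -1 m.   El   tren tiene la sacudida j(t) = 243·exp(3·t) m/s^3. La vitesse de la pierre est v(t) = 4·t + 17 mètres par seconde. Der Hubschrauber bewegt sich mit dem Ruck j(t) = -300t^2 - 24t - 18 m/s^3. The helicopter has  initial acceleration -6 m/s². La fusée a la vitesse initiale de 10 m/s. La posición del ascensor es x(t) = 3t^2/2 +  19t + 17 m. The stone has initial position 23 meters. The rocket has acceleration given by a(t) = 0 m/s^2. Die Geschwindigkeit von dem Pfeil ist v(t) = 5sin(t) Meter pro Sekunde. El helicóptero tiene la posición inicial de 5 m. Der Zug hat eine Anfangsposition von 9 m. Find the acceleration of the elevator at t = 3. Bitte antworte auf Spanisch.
Partiendo de la posición x(t) = 3·t^2/2 + 19·t + 17, tomamos 2 derivadas. Tomando d/dt de x(t), encontramos v(t) = 3·t + 19. Tomando d/dt de v(t), encontramos a(t) = 3. Usando a(t) = 3 y sustituyendo t = 3, encontramos a = 3.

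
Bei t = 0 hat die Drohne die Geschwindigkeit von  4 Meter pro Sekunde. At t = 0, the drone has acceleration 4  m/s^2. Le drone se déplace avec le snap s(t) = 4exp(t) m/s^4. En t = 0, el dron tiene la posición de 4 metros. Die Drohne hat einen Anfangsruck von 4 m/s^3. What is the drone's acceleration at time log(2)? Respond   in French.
Nous devons intégrer notre équation du snap s(t) = 4·exp(t) 2 fois. En prenant ∫s(t)dt et en appliquant j(0) = 4, nous trouvons j(t) = 4·exp(t). La primitive du jerk, avec a(0) = 4, donne l'accélération: a(t) = 4·exp(t). Nous avons l'accélération a(t) = 4·exp(t). En substituant t = log(2): a(log(2)) = 8.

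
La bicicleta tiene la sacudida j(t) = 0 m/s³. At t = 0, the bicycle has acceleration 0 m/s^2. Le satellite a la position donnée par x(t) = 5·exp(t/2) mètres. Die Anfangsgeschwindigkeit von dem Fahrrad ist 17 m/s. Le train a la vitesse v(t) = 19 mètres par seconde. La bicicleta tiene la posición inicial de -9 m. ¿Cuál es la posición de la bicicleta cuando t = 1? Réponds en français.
Pour résoudre ceci, nous devons prendre 3 primitives de notre équation du jerk j(t) = 0. L'intégrale du jerk est l'accélération. En utilisant a(0) = 0, nous obtenons a(t) = 0. L'intégrale de l'accélération est la vitesse. En utilisant v(0) = 17, nous obtenons v(t) = 17. L'intégrale de la vitesse est la position. En utilisant x(0) = -9, nous obtenons x(t) = 17·t - 9. Nous avons la position x(t) = 17·t - 9. En substituant t = 1: x(1) = 8.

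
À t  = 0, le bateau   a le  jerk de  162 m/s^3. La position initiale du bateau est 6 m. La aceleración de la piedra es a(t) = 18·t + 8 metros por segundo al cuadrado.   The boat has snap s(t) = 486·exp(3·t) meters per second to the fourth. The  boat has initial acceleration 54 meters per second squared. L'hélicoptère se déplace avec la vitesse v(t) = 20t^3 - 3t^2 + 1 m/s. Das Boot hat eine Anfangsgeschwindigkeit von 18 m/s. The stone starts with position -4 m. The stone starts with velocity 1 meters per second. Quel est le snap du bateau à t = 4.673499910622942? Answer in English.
From the given snap equation s(t) = 486·exp(3·t), we substitute t = 4.673499910622942 to get s = 596570723.005555.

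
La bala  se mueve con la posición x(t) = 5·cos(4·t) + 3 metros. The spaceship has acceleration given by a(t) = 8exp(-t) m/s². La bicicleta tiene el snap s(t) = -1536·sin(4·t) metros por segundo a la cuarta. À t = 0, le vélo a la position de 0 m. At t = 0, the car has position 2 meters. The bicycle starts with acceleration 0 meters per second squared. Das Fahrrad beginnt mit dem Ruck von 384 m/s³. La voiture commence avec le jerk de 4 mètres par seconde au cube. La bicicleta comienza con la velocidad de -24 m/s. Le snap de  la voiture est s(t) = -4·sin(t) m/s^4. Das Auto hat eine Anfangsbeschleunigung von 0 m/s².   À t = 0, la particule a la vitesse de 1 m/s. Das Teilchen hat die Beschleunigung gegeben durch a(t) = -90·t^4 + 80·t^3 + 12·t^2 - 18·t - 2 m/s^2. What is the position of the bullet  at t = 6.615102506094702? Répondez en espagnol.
Usando x(t) = 5·cos(4·t) + 3 y sustituyendo t = 6.615102506094702, encontramos x = 4.20369674347850.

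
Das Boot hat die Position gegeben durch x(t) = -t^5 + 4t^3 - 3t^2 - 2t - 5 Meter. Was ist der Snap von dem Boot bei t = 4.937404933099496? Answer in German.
Wir müssen unsere Gleichung für die Position x(t) = -t^5 + 4·t^3 - 3·t^2 - 2·t - 5 4-mal ableiten. Mit d/dt von x(t) finden wir v(t) = -5·t^4 + 12·t^2 - 6·t - 2. Durch Ableiten von der Geschwindigkeit erhalten wir die Beschleunigung: a(t) = -20·t^3 + 24·t - 6. Durch Ableiten von der Beschleunigung erhalten wir den Ruck: j(t) = 24 - 60·t^2. Mit d/dt von j(t) finden wir s(t) = -120·t. Mit s(t) = -120·t und Einsetzen von t = 4.937404933099496, finden wir s = -592.488591971940.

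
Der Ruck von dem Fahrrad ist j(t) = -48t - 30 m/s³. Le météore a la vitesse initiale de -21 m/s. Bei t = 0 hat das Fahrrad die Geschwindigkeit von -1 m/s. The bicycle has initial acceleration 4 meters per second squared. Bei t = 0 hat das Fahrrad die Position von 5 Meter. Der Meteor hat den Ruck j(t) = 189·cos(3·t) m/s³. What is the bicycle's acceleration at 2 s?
We must find the antiderivative of our jerk equation j(t) = -48·t - 30 1 time. Integrating jerk and using the initial condition a(0) = 4, we get a(t) = -24·t^2 - 30·t + 4. We have acceleration a(t) = -24·t^2 - 30·t + 4. Substituting t = 2: a(2) = -152.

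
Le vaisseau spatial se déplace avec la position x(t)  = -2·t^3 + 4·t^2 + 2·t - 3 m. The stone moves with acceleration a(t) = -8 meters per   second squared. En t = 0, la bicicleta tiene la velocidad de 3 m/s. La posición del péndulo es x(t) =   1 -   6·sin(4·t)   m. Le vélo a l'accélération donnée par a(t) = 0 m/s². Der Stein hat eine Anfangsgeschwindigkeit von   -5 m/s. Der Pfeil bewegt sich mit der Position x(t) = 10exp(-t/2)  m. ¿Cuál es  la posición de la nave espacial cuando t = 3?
Tenemos la posición x(t) = -2·t^3 + 4·t^2 + 2·t - 3. Sustituyendo t = 3: x(3) = -15.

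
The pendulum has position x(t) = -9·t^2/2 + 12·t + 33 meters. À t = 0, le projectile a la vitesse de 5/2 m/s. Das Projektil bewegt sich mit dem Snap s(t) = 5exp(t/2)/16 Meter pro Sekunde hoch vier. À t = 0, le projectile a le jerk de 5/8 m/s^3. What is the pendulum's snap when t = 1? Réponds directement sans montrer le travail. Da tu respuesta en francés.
s(1) = 0.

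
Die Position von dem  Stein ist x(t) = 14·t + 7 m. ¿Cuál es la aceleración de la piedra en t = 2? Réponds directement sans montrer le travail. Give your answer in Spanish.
La respuesta es 0.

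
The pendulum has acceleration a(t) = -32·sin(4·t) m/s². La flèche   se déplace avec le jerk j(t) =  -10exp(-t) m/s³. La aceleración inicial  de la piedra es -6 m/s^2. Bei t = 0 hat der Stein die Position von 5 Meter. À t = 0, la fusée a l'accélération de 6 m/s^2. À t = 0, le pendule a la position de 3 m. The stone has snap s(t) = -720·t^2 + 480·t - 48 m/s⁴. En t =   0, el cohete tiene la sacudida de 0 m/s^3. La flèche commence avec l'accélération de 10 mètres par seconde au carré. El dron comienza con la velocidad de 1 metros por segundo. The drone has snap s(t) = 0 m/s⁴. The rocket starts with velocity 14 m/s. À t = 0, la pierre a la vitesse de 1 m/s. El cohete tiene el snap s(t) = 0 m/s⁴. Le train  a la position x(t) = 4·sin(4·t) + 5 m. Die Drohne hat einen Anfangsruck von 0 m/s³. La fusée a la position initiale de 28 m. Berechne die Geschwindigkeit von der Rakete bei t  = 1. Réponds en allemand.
Wir müssen das Integral unserer Gleichung für den Snap s(t) = 0 3-mal finden. Das Integral von dem Snap, mit j(0) = 0, ergibt den Ruck: j(t) = 0. Mit ∫j(t)dt und Anwendung von a(0) = 6, finden wir a(t) = 6. Mit ∫a(t)dt und Anwendung von v(0) = 14, finden wir v(t) = 6·t + 14. Aus der Gleichung für die Geschwindigkeit v(t) = 6·t + 14, setzen wir t = 1 ein und erhalten v = 20.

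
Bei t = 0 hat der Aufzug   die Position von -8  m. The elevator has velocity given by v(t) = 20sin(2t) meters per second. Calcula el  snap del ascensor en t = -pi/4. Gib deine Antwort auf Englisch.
We must differentiate our velocity equation v(t) = 20·sin(2·t) 3 times. Taking d/dt of v(t), we find a(t) = 40·cos(2·t). Differentiating acceleration, we get jerk: j(t) = -80·sin(2·t). Taking d/dt of j(t), we find s(t) = -160·cos(2·t). From the given snap equation s(t) = -160·cos(2·t), we substitute t = -pi/4 to get s = 0.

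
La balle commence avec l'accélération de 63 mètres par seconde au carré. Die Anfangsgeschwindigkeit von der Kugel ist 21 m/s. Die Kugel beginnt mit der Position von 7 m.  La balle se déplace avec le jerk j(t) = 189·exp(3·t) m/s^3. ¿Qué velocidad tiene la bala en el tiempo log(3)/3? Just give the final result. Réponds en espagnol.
La velocidad en t = log(3)/3 es v = 63.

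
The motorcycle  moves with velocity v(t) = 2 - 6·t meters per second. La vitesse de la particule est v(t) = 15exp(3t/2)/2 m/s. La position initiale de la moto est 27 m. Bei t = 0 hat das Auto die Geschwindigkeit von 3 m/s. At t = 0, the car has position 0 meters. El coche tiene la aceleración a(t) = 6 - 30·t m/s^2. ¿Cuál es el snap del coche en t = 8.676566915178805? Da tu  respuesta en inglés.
Starting from acceleration a(t) = 6 - 30·t, we take 2 derivatives. The derivative of acceleration gives jerk: j(t) = -30. The derivative of jerk gives snap: s(t) = 0. Using s(t) = 0 and substituting t = 8.676566915178805, we find s = 0.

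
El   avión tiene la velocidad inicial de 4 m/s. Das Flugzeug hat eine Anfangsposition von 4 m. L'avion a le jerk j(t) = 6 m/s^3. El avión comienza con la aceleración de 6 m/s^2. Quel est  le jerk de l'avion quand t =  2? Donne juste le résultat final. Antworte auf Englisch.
The answer is 6.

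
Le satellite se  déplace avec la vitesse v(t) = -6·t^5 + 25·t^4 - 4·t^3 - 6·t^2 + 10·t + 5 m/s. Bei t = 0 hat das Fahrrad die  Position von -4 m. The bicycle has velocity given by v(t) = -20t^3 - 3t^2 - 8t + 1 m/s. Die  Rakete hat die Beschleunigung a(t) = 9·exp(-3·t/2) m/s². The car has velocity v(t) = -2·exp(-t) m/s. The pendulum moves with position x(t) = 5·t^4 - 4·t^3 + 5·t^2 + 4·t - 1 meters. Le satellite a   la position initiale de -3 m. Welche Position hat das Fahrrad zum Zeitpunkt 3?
Um dies zu lösen, müssen wir 1 Integral unserer Gleichung für die Geschwindigkeit v(t) = -20·t^3 - 3·t^2 - 8·t + 1 finden. Das Integral von der Geschwindigkeit ist die Position. Mit x(0) = -4 erhalten wir x(t) = -5·t^4 - t^3 - 4·t^2 + t - 4. Mit x(t) = -5·t^4 - t^3 - 4·t^2 + t - 4 und Einsetzen von t = 3, finden wir x = -469.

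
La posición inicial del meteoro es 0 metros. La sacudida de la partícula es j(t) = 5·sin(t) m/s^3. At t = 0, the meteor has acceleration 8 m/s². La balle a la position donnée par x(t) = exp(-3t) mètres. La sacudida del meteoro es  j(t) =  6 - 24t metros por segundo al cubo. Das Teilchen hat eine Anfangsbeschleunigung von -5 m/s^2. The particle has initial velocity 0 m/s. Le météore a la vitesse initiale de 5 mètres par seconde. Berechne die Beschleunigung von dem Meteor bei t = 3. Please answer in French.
Pour résoudre ceci, nous devons prendre 1 intégrale de notre équation du jerk j(t) = 6 - 24·t. L'intégrale du jerk, avec a(0) = 8, donne l'accélération: a(t) = -12·t^2 + 6·t + 8. De l'équation de l'accélération a(t) = -12·t^2 + 6·t + 8, nous substituons t = 3 pour obtenir a = -82.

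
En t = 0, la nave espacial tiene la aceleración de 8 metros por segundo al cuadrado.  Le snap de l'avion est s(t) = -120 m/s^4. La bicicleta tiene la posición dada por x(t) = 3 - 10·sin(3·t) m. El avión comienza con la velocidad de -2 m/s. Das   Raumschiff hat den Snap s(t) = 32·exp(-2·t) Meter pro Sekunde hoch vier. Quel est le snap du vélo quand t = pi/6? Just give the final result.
s(pi/6) = -810.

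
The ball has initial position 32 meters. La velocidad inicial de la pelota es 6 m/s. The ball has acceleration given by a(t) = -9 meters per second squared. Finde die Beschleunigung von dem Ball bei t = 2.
Mit a(t) = -9 und Einsetzen von t = 2, finden wir a = -9.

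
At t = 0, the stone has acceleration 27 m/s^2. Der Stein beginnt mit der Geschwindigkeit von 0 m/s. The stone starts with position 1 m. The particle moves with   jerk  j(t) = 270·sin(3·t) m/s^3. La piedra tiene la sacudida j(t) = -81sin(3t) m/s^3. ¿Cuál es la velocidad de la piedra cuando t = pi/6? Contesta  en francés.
En partant du jerk j(t) = -81·sin(3·t), nous prenons 2 intégrales. En intégrant le jerk et en utilisant la condition initiale a(0) = 27, nous obtenons a(t) = 27·cos(3·t). L'intégrale de l'accélération est la vitesse. En utilisant v(0) = 0, nous obtenons v(t) = 9·sin(3·t). Nous avons la vitesse v(t) = 9·sin(3·t). En substituant t = pi/6: v(pi/6) = 9.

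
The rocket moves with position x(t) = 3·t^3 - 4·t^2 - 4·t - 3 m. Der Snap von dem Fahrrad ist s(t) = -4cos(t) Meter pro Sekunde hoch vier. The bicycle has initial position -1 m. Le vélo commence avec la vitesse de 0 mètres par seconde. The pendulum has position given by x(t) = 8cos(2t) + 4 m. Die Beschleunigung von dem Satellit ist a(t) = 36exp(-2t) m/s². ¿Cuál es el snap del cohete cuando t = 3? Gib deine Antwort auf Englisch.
We must differentiate our position equation x(t) = 3·t^3 - 4·t^2 - 4·t - 3 4 times. Differentiating position, we get velocity: v(t) = 9·t^2 - 8·t - 4. Differentiating velocity, we get acceleration: a(t) = 18·t - 8. The derivative of acceleration gives jerk: j(t) = 18. Differentiating jerk, we get snap: s(t) = 0. We have snap s(t) = 0. Substituting t = 3: s(3) = 0.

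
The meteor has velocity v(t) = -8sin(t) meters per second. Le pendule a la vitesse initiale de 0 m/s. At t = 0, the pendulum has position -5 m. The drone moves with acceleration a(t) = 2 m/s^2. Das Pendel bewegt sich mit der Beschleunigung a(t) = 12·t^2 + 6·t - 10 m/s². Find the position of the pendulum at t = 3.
To find the answer, we compute 2 antiderivatives of a(t) = 12·t^2 + 6·t - 10. Taking ∫a(t)dt and applying v(0) = 0, we find v(t) = t·(4·t^2 + 3·t - 10). Taking ∫v(t)dt and applying x(0) = -5, we find x(t) = t^4 + t^3 - 5·t^2 - 5. We have position x(t) = t^4 + t^3 - 5·t^2 - 5. Substituting t = 3: x(3) = 58.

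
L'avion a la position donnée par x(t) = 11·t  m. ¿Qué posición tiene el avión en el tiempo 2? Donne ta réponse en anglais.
Using x(t) = 11·t and substituting t = 2, we find x = 22.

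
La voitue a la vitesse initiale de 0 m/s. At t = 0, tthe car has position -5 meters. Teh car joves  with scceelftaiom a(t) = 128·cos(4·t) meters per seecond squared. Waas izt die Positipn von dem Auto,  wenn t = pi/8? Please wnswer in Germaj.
Um dies zu lösen, müssen wir 2 Integrale unserer Gleichung für die Beschleunigung a(t) = 128·cos(4·t) finden. Das Integral von der Beschleunigung ist die Geschwindigkeit. Mit v(0) = 0 erhalten wir v(t) = 32·sin(4·t). Das Integral von der Geschwindigkeit, mit x(0) = -5, ergibt die Position: x(t) = 3 - 8·cos(4·t). Aus der Gleichung für die Position x(t) = 3 - 8·cos(4·t), setzen wir t = pi/8 ein und erhalten x = 3.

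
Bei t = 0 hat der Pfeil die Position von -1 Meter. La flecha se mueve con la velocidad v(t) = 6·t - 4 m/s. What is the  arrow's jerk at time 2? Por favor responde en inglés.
We must differentiate our velocity equation v(t) = 6·t - 4 2 times. Differentiating velocity, we get acceleration: a(t) = 6. The derivative of acceleration gives jerk: j(t) = 0. We have jerk j(t) = 0. Substituting t = 2: j(2) = 0.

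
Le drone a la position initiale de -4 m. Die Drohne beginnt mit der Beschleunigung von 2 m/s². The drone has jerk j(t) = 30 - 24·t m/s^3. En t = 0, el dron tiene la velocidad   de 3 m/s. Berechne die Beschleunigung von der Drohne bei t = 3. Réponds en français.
Nous devons intégrer notre équation du jerk j(t) = 30 - 24·t 1 fois. En intégrant le jerk et en utilisant la condition initiale a(0) = 2, nous obtenons a(t) = -12·t^2 + 30·t + 2. En utilisant a(t) = -12·t^2 + 30·t + 2 et en substituant t = 3, nous trouvons a = -16.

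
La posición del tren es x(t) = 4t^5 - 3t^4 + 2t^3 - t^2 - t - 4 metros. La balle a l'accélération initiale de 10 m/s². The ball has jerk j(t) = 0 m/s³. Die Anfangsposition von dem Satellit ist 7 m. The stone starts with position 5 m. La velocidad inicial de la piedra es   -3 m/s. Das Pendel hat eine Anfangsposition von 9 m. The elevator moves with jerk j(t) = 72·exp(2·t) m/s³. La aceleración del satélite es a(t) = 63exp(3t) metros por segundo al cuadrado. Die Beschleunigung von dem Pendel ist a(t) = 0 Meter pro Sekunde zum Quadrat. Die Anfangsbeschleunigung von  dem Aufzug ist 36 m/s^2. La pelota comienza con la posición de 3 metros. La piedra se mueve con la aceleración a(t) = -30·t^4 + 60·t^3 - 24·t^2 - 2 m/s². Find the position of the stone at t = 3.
We need to integrate our acceleration equation a(t) = -30·t^4 + 60·t^3 - 24·t^2 - 2 2 times. The integral of acceleration, with v(0) = -3, gives velocity: v(t) = -6·t^5 + 15·t^4 - 8·t^3 - 2·t - 3. The integral of velocity, with x(0) = 5, gives position: x(t) = -t^6 + 3·t^5 - 2·t^4 - t^2 - 3·t + 5. Using x(t) = -t^6 + 3·t^5 - 2·t^4 - t^2 - 3·t + 5 and substituting t = 3, we find x = -175.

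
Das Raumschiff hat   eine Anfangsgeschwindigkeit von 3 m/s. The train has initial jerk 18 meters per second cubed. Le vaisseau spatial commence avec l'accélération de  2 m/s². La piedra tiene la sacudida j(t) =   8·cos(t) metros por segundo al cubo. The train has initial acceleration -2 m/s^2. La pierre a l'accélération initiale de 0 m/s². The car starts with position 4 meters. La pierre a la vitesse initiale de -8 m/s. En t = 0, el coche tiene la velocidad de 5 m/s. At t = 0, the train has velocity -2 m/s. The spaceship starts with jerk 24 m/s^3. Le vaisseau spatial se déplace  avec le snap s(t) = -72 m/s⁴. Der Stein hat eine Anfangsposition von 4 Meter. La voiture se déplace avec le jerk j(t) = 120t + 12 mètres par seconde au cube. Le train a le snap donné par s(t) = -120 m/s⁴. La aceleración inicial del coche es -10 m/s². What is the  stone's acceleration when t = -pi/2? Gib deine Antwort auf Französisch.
En partant du jerk j(t) = 8·cos(t), nous prenons 1 primitive. En prenant ∫j(t)dt et en appliquant a(0) = 0, nous trouvons a(t) = 8·sin(t). De l'équation de l'accélération a(t) = 8·sin(t), nous substituons t = -pi/2 pour obtenir a = -8.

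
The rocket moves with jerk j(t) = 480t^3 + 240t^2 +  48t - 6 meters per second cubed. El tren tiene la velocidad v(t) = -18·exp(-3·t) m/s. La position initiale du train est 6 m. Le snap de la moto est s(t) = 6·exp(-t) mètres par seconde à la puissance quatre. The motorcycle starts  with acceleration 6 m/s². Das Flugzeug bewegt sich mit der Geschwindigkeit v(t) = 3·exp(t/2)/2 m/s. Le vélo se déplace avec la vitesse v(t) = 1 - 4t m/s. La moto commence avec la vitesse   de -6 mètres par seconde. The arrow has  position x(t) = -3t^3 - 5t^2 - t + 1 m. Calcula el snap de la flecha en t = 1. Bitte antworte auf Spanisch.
Partiendo de la posición x(t) = -3·t^3 - 5·t^2 - t + 1, tomamos 4 derivadas. La derivada de la posición da la velocidad: v(t) = -9·t^2 - 10·t - 1. Tomando d/dt de v(t), encontramos a(t) = -18·t - 10. Tomando d/dt de a(t), encontramos j(t) = -18. Derivando la sacudida, obtenemos el snap: s(t) = 0. Usando s(t) = 0 y sustituyendo t = 1, encontramos s = 0.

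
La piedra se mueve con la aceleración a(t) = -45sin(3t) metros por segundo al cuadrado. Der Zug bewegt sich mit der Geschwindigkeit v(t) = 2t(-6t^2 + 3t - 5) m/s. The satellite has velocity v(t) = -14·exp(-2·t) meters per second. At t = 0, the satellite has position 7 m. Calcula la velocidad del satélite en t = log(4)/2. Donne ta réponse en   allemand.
Aus der Gleichung für die Geschwindigkeit v(t) = -14·exp(-2·t), setzen wir t = log(4)/2 ein und erhalten v = -7/2.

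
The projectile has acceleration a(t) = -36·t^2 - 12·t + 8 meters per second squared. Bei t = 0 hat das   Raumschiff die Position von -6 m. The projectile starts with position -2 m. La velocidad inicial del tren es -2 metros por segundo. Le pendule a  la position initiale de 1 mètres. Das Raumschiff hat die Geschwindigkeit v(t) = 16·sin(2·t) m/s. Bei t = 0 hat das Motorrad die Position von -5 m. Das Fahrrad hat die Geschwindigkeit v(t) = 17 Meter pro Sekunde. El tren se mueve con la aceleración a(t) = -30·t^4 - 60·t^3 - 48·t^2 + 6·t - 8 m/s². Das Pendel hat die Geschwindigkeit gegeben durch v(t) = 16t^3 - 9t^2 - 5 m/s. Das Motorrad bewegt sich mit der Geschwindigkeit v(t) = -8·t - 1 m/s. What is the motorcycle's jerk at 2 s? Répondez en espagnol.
Partiendo de la velocidad v(t) = -8·t - 1, tomamos 2 derivadas. Tomando d/dt de v(t), encontramos a(t) = -8. La derivada de la aceleración da la sacudida: j(t) = 0. De la ecuación de la sacudida j(t) = 0, sustituimos t = 2 para obtener j = 0.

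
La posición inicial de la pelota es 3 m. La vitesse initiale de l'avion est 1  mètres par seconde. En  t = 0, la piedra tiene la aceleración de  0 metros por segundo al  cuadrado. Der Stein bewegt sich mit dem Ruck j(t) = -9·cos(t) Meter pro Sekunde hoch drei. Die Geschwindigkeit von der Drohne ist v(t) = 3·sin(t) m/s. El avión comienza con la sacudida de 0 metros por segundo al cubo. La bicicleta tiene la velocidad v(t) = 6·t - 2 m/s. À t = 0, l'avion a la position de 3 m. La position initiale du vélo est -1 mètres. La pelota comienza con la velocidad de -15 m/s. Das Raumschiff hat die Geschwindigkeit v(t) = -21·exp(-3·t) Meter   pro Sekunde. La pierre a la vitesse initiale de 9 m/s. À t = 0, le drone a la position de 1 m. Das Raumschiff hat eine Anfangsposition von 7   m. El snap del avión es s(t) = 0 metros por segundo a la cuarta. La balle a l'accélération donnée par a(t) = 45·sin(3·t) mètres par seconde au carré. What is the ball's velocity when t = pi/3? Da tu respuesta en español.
Para resolver esto, necesitamos tomar 1 integral de nuestra ecuación de la aceleración a(t) = 45·sin(3·t). Tomando ∫a(t)dt y aplicando v(0) = -15, encontramos v(t) = -15·cos(3·t). Usando v(t) = -15·cos(3·t) y sustituyendo t = pi/3, encontramos v = 15.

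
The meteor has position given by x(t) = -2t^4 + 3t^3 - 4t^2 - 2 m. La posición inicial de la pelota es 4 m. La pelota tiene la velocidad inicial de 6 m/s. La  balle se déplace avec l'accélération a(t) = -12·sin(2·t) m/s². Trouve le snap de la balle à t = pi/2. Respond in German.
Ausgehend von der Beschleunigung a(t) = -12·sin(2·t), nehmen wir 2 Ableitungen. Durch Ableiten von der Beschleunigung erhalten wir den Ruck: j(t) = -24·cos(2·t). Die Ableitung von dem Ruck ergibt den Snap: s(t) = 48·sin(2·t). Wir haben den Snap s(t) = 48·sin(2·t). Durch Einsetzen von t = pi/2: s(pi/2) = 0.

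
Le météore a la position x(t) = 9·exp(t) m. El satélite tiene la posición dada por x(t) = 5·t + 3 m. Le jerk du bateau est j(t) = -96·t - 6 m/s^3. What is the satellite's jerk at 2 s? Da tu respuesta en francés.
Pour résoudre ceci, nous devons prendre 3 dérivées de notre équation de la position x(t) = 5·t + 3. En dérivant la position, nous obtenons la vitesse: v(t) = 5. La dérivée de la vitesse donne l'accélération: a(t) = 0. En prenant d/dt de a(t), nous trouvons j(t) = 0. De l'équation du jerk j(t) = 0, nous substituons t = 2 pour obtenir j = 0.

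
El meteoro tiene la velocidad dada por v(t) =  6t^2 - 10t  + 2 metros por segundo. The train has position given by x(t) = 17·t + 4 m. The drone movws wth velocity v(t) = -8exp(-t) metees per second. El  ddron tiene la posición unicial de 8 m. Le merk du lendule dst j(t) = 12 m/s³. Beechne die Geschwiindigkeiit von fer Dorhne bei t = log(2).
Wir haben die Geschwindigkeit v(t) = -8·exp(-t). Durch Einsetzen von t = log(2): v(log(2)) = -4.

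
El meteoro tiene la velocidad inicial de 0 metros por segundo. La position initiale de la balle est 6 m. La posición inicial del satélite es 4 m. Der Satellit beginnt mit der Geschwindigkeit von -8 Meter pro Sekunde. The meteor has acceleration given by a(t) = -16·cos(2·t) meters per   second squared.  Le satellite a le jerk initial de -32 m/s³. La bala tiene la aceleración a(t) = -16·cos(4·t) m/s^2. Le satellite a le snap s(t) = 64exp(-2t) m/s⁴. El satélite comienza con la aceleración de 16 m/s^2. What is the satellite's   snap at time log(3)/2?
We have snap s(t) = 64·exp(-2·t). Substituting t = log(3)/2: s(log(3)/2) = 64/3.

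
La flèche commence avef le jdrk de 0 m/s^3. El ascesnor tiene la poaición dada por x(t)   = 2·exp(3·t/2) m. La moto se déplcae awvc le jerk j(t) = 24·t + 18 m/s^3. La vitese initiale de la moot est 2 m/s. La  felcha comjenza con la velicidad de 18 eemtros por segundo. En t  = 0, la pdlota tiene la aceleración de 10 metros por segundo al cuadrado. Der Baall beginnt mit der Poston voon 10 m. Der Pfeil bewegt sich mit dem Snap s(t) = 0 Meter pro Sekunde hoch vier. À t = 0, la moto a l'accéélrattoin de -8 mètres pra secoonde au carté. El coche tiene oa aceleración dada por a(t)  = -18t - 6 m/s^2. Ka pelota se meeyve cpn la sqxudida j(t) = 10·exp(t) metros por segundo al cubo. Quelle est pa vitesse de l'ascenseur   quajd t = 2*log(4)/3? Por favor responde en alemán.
Ausgehend von der Position x(t) = 2·exp(3·t/2), nehmen wir 1 Ableitung. Mit d/dt von x(t) finden wir v(t) = 3·exp(3·t/2). Mit v(t) = 3·exp(3·t/2) und Einsetzen von t = 2*log(4)/3, finden wir v = 12.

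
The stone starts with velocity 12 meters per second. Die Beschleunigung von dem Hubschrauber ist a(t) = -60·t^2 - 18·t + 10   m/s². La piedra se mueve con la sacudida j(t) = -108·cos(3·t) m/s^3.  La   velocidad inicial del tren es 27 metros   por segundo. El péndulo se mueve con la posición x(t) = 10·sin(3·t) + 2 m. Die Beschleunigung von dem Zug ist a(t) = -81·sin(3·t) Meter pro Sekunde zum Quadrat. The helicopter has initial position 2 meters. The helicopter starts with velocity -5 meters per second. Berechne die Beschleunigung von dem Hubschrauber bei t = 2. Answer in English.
Using a(t) = -60·t^2 - 18·t + 10 and substituting t = 2, we find a = -266.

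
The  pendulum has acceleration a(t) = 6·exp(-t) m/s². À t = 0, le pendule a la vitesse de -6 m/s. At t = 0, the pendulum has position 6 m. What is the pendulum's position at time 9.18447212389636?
We need to integrate our acceleration equation a(t) = 6·exp(-t) 2 times. Finding the antiderivative of a(t) and using v(0) = -6: v(t) = -6·exp(-t). The integral of velocity, with x(0) = 6, gives position: x(t) = 6·exp(-t). Using x(t) = 6·exp(-t) and substituting t = 9.18447212389636, we find x = 0.000615723440994143.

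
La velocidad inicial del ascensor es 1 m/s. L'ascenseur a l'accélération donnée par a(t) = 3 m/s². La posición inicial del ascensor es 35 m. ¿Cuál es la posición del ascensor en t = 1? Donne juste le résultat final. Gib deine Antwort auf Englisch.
The answer is 75/2.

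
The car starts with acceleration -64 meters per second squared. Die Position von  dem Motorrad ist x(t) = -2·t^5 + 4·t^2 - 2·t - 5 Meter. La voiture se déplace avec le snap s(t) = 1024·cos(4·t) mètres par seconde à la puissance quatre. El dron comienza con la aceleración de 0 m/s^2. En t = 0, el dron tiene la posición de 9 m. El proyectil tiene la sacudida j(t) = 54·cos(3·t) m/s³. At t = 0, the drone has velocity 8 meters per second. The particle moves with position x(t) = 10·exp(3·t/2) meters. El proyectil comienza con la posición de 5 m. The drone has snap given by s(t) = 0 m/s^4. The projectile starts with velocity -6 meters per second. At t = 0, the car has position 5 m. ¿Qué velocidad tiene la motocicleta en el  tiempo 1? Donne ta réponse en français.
En partant de la position x(t) = -2·t^5 + 4·t^2 - 2·t - 5, nous prenons 1 dérivée. En prenant d/dt de x(t), nous trouvons v(t) = -10·t^4 + 8·t - 2. En utilisant v(t) = -10·t^4 + 8·t - 2 et en substituant t = 1, nous trouvons v = -4.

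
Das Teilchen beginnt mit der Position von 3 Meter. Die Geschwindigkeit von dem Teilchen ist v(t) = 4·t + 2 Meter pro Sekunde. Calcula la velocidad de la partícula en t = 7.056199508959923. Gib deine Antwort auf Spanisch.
Usando v(t) = 4·t + 2 y sustituyendo t = 7.056199508959923, encontramos v = 30.2247980358397.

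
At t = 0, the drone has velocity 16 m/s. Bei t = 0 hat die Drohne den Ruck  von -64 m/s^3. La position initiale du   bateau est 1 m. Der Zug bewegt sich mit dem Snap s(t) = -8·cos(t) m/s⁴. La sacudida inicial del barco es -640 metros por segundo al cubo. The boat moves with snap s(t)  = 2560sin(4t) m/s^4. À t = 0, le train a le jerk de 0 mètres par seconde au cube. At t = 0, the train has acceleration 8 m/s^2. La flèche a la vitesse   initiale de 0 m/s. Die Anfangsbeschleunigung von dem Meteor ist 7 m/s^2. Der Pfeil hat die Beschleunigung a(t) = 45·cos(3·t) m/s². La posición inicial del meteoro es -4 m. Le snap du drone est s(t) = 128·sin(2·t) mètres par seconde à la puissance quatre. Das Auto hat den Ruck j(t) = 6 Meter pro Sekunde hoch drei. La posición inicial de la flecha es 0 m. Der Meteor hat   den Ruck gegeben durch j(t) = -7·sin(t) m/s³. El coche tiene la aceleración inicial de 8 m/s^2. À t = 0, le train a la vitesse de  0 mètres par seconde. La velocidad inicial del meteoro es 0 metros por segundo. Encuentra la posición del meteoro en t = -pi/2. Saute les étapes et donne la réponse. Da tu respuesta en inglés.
At t = -pi/2, x = 3.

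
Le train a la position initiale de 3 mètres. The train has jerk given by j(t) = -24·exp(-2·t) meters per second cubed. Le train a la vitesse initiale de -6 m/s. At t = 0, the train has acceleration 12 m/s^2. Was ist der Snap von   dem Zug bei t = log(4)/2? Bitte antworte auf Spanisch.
Debemos derivar nuestra ecuación de la sacudida j(t) = -24·exp(-2·t) 1 vez. La derivada de la sacudida da el snap: s(t) = 48·exp(-2·t). Tenemos el snap s(t) = 48·exp(-2·t). Sustituyendo t = log(4)/2: s(log(4)/2) = 12.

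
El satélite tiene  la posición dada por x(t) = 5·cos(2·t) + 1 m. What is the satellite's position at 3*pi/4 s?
Using x(t) = 5·cos(2·t) + 1 and substituting t = 3*pi/4, we find x = 1.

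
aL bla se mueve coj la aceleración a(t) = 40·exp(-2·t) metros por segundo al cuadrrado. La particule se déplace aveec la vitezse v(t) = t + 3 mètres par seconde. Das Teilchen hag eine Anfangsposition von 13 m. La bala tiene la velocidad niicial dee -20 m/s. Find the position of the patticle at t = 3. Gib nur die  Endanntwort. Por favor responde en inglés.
x(3) = 53/2.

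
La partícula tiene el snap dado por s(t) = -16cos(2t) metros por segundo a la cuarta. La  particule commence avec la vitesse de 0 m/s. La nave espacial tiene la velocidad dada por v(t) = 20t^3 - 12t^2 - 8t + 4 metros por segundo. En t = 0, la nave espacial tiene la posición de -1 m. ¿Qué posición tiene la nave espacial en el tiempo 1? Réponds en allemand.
Wir müssen die Stammfunktion unserer Gleichung für die Geschwindigkeit v(t) = 20·t^3 - 12·t^2 - 8·t + 4 1-mal finden. Das Integral von der Geschwindigkeit, mit x(0) = -1, ergibt die Position: x(t) = 5·t^4 - 4·t^3 - 4·t^2 + 4·t - 1. Wir haben die Position x(t) = 5·t^4 - 4·t^3 - 4·t^2 + 4·t - 1. Durch Einsetzen von t = 1: x(1) = 0.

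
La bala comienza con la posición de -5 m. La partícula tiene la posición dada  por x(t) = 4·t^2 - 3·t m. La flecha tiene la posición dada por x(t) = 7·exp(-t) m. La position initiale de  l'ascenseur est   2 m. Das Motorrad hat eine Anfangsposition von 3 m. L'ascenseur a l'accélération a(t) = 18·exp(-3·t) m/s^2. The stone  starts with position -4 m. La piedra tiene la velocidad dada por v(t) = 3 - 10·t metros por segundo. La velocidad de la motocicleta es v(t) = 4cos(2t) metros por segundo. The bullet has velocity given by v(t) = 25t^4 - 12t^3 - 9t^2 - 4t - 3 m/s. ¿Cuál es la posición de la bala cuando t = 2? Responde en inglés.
To solve this, we need to take 1 antiderivative of our velocity equation v(t) = 25·t^4 - 12·t^3 - 9·t^2 - 4·t - 3. The antiderivative of velocity is position. Using x(0) = -5, we get x(t) = 5·t^5 - 3·t^4 - 3·t^3 - 2·t^2 - 3·t - 5. Using x(t) = 5·t^5 - 3·t^4 - 3·t^3 - 2·t^2 - 3·t - 5 and substituting t = 2, we find x = 69.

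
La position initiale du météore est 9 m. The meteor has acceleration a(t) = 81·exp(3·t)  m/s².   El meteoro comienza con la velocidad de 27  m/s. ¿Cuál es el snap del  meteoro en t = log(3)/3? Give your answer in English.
We must differentiate our acceleration equation a(t) = 81·exp(3·t) 2 times. Taking d/dt of a(t), we find j(t) = 243·exp(3·t). Taking d/dt of j(t), we find s(t) = 729·exp(3·t). Using s(t) = 729·exp(3·t) and substituting t = log(3)/3, we find s = 2187.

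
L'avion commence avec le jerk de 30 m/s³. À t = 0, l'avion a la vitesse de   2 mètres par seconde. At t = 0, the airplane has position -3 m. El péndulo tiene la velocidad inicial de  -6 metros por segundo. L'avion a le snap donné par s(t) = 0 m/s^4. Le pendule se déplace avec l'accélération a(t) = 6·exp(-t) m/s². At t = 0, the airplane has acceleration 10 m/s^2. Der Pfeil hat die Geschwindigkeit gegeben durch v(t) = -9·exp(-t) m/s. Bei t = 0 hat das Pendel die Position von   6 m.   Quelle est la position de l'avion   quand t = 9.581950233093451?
En partant du snap s(t) = 0, nous prenons 4 primitives. En prenant ∫s(t)dt et en appliquant j(0) = 30, nous trouvons j(t) = 30. La primitive du jerk, avec a(0) = 10, donne l'accélération: a(t) = 30·t + 10. En prenant ∫a(t)dt et en appliquant v(0) = 2, nous trouvons v(t) = 15·t^2 + 10·t + 2. La primitive de la vitesse est la position. En utilisant x(0) = -3, nous obtenons x(t) = 5·t^3 + 5·t^2 + 2·t - 3. De l'équation de la position x(t) = 5·t^3 + 5·t^2 + 2·t - 3, nous substituons t = 9.581950233093451 pour obtenir x = 4874.00763898773.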